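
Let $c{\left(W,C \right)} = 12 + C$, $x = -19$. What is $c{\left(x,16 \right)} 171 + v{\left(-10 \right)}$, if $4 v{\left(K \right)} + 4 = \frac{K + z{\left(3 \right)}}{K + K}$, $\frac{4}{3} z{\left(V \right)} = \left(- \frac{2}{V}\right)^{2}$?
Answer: $\frac{1148909}{240} \approx 4787.1$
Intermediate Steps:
$z{\left(V \right)} = \frac{3}{V^{2}}$ ($z{\left(V \right)} = \frac{3 \left(- \frac{2}{V}\right)^{2}}{4} = \frac{3 \frac{4}{V^{2}}}{4} = \frac{3}{V^{2}}$)
$v{\left(K \right)} = -1 + \frac{\frac{1}{3} + K}{8 K}$ ($v{\left(K \right)} = -1 + \frac{\left(K + \frac{3}{9}\right) \frac{1}{K + K}}{4} = -1 + \frac{\left(K + 3 \cdot \frac{1}{9}\right) \frac{1}{2 K}}{4} = -1 + \frac{\left(K + \frac{1}{3}\right) \frac{1}{2 K}}{4} = -1 + \frac{\left(\frac{1}{3} + K\right) \frac{1}{2 K}}{4} = -1 + \frac{\frac{1}{2} \frac{1}{K} \left(\frac{1}{3} + K\right)}{4} = -1 + \frac{\frac{1}{3} + K}{8 K}$)
$c{\left(x,16 \right)} 171 + v{\left(-10 \right)} = \left(12 + 16\right) 171 + \frac{1 - -210}{24 \left(-10\right)} = 28 \cdot 171 + \frac{1}{24} \left(- \frac{1}{10}\right) \left(1 + 210\right) = 4788 + \frac{1}{24} \left(- \frac{1}{10}\right) 211 = 4788 - \frac{211}{240} = \frac{1148909}{240}$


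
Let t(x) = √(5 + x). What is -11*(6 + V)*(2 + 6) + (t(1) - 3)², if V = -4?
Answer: -176 + (3 - √6)² ≈ -175.70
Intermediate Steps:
-11*(6 + V)*(2 + 6) + (t(1) - 3)² = -11*(6 - 4)*(2 + 6) + (√(5 + 1) - 3)² = -22*8 + (√6 - 3)² = -11*16 + (-3 + √6)² = -176 + (-3 + √6)²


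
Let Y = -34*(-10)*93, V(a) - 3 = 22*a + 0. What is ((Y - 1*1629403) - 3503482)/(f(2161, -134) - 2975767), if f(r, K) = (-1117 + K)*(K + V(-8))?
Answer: 1020253/518342 ≈ 1.9683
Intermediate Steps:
V(a) = 3 + 22*a (V(a) = 3 + (22*a + 0) = 3 + 22*a)
Y = 31620 (Y = 340*93 = 31620)
f(r, K) = (-1117 + K)*(-173 + K) (f(r, K) = (-1117 + K)*(K + (3 + 22*(-8))) = (-1117 + K)*(K + (3 - 176)) = (-1117 + K)*(K - 173) = (-1117 + K)*(-173 + K))
((Y - 1*1629403) - 3503482)/(f(2161, -134) - 2975767) = ((31620 - 1*1629403) - 3503482)/((193241 + (-134)**2 - 1290*(-134)) - 2975767) = ((31620 - 1629403) - 3503482)/((193241 + 17956 + 172860) - 2975767) = (-1597783 - 3503482)/(384057 - 2975767) = -5101265/(-2591710) = -5101265*(-1/2591710) = 1020253/518342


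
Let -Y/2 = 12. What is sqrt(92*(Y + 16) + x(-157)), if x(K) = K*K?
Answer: 3*sqrt(2657) ≈ 154.64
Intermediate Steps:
Y = -24 (Y = -2*12 = -24)
x(K) = K**2
sqrt(92*(Y + 16) + x(-157)) = sqrt(92*(-24 + 16) + (-157)**2) = sqrt(92*(-8) + 24649) = sqrt(-736 + 24649) = sqrt(23913) = 3*sqrt(2657)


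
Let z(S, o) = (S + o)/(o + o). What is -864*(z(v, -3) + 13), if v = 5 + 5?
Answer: -10224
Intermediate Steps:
v = 10
z(S, o) = (S + o)/(2*o) (z(S, o) = (S + o)/((2*o)) = (S + o)*(1/(2*o)) = (S + o)/(2*o))
-864*(z(v, -3) + 13) = -864*((1/2)*(10 - 3)/(-3) + 13) = -864*((1/2)*(-1/3)*7 + 13) = -864*(-7/6 + 13) = -864*71/6 = -144*71 = -10224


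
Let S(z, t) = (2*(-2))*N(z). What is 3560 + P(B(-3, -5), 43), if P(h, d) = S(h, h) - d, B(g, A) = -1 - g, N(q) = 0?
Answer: 3517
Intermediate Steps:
S(z, t) = 0 (S(z, t) = (2*(-2))*0 = -4*0 = 0)
P(h, d) = -d (P(h, d) = 0 - d = -d)
3560 + P(B(-3, -5), 43) = 3560 - 1*43 = 3560 - 43 = 3517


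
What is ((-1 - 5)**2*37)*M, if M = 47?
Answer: 62604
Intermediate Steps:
((-1 - 5)**2*37)*M = ((-1 - 5)**2*37)*47 = ((-6)**2*37)*47 = (36*37)*47 = 1332*47 = 62604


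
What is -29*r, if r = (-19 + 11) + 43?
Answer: -1015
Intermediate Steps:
r = 35 (r = -8 + 43 = 35)
-29*r = -29*35 = -1015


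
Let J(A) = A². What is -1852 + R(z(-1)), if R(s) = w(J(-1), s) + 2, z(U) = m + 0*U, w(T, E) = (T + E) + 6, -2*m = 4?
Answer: -1845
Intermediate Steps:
m = -2 (m = -½*4 = -2)
w(T, E) = 6 + E + T (w(T, E) = (E + T) + 6 = 6 + E + T)
z(U) = -2 (z(U) = -2 + 0*U = -2 + 0 = -2)
R(s) = 9 + s (R(s) = (6 + s + (-1)²) + 2 = (6 + s + 1) + 2 = (7 + s) + 2 = 9 + s)
-1852 + R(z(-1)) = -1852 + (9 - 2) = -1852 + 7 = -1845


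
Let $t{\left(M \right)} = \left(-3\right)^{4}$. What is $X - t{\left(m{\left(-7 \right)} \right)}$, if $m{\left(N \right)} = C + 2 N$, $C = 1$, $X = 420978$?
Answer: $420897$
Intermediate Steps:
$m{\left(N \right)} = 1 + 2 N$
$t{\left(M \right)} = 81$
$X - t{\left(m{\left(-7 \right)} \right)} = 420978 - 81 = 420897$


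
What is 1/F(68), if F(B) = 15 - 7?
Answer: ⅛ ≈ 0.12500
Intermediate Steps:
F(B) = 8
1/F(68) = 1/8 = ⅛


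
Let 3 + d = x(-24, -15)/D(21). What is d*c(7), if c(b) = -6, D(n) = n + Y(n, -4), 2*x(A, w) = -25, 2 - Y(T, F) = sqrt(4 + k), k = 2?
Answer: 11139/523 + 75*sqrt(6)/523 ≈ 21.650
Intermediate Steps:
Y(T, F) = 2 - sqrt(6) (Y(T, F) = 2 - sqrt(4 + 2) = 2 - sqrt(6))
x(A, w) = -25/2 (x(A, w) = (1/2)*(-25) = -25/2)
D(n) = 2 + n - sqrt(6) (D(n) = n + (2 - sqrt(6)) = 2 + n - sqrt(6))
d = -3 - 25/(2*(23 - sqrt(6))) (d = -3 - 25/(2*(2 + 21 - sqrt(6))) = -3 - 25/(2*(23 - sqrt(6))) ≈ -3.6083)
d*c(7) = (-3713/1046 - 25*sqrt(6)/1046)*(-6) = 11139/523 + 75*sqrt(6)/523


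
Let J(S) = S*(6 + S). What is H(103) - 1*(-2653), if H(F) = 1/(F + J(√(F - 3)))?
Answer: 697740/263 ≈ 2653.0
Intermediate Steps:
H(F) = 1/(F + √(-3 + F)*(6 + √(-3 + F))) (H(F) = 1/(F + √(F - 3)*(6 + √(F - 3))) = 1/(F + √(-3 + F)*(6 + √(-3 + F))))
H(103) - 1*(-2653) = 1/(-3 + 2*103 + 6*√(-3 + 103)) - 1*(-2653) = 1/(-3 + 206 + 6*√100) + 2653 = 1/(-3 + 206 + 6*10) + 2653 = 1/(-3 + 206 + 60) + 2653 = 1/263 + 2653 = 697740/263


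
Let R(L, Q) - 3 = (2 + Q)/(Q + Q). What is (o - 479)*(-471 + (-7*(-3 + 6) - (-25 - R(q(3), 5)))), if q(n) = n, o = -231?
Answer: 328943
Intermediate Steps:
R(L, Q) = 3 + (2 + Q)/(2*Q) (R(L, Q) = 3 + (2 + Q)/(Q + Q) = 3 + (2 + Q)/((2*Q)) = 3 + (2 + Q)*(1/(2*Q)) = 3 + (2 + Q)/(2*Q))
(o - 479)*(-471 + (-7*(-3 + 6) - (-25 - R(q(3), 5)))) = (-231 - 479)*(-471 + (-7*(-3 + 6) - (-25 - (7/2 + 1/5)))) = -710*(-471 + (-7*3 - (-25 - (7/2 + ⅕)))) = -710*(-471 + (-21 - (-25 - 1*37/10))) = -710*(-471 + (-21 - (-25 - 37/10))) = -710*(-471 + (-21 - 1*(-287/10))) = -710*(-471 + (-21 + 287/10)) = -710*(-471 + 77/10) = -710*(-4633/10) = 328943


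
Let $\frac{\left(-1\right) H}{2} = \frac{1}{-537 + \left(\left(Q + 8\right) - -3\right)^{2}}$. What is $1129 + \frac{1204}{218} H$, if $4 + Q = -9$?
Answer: $\frac{65592717}{58097} \approx 1129.0$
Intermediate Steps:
$Q = -13$ ($Q = -4 - 9 = -13$)
$H = \frac{2}{533}$ ($H = - \frac{2}{-537 + \left(\left(-13 + 8\right) - -3\right)^{2}} = - \frac{2}{-537 + \left(-5 + \left(4 - 1\right)\right)^{2}} = - \frac{2}{-537 + \left(-5 + 3\right)^{2}} = - \frac{2}{-537 + \left(-2\right)^{2}} = - \frac{2}{-537 + 4} = - \frac{2}{-533} = \left(-2\right) \left(- \frac{1}{533}\right) = \frac{2}{533} \approx 0.0037523$)
$1129 + \frac{1204}{218} H = 1129 + \frac{1204}{218} \cdot \frac{2}{533} = 1129 + 1204 \cdot \frac{1}{218} \cdot \frac{2}{533} = 1129 + \frac{602}{109} \cdot \frac{2}{533} = 1129 + \frac{1204}{58097} = \frac{65592717}{58097}$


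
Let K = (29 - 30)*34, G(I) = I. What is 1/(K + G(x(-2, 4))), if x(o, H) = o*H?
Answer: -1/42 ≈ -0.023810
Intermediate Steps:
x(o, H) = H*o
K = -34 (K = -1*34 = -34)
1/(K + G(x(-2, 4))) = 1/(-34 + 4*(-2)) = 1/(-34 - 8) = 1/(-42) = -1/42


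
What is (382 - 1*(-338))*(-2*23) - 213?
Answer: -33333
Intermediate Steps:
(382 - 1*(-338))*(-2*23) - 213 = (382 + 338)*(-46) - 213 = 720*(-46) - 213 = -33120 - 213 = -33333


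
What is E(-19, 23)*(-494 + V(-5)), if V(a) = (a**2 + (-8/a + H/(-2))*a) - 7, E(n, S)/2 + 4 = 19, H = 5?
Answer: -14145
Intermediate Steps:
E(n, S) = 30 (E(n, S) = -8 + 2*19 = -8 + 38 = 30)
V(a) = -7 + a**2 + a*(-5/2 - 8/a) (V(a) = (a**2 + (-8/a + 5/(-2))*a) - 7 = (a**2 + (-8/a + 5*(-1/2))*a) - 7 = (a**2 + (-8/a - 5/2)*a) - 7 = (a**2 + (-5/2 - 8/a)*a) - 7 = (a**2 + a*(-5/2 - 8/a)) - 7 = -7 + a**2 + a*(-5/2 - 8/a))
E(-19, 23)*(-494 + V(-5)) = 30*(-494 + (-15 + (-5)**2 - 5/2*(-5))) = 30*(-494 + (-15 + 25 + 25/2)) = 30*(-494 + 45/2) = 30*(-943/2) = -14145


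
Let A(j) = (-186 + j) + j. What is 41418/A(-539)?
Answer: -20709/632 ≈ -32.767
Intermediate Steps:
A(j) = -186 + 2*j
41418/A(-539) = 41418/(-186 + 2*(-539)) = 41418/(-186 - 1078) = 41418/(-1264) = 41418*(-1/1264) = -20709/632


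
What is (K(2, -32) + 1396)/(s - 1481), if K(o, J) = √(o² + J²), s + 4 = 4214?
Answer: 1396/2729 + 2*√257/2729 ≈ 0.52329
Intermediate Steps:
s = 4210 (s = -4 + 4214 = 4210)
K(o, J) = √(J² + o²)
(K(2, -32) + 1396)/(s - 1481) = (√((-32)² + 2²) + 1396)/(4210 - 1481) = (√(1024 + 4) + 1396)/2729 = (√1028 + 1396)*(1/2729) = (2*√257 + 1396)*(1/2729) = (1396 + 2*√257)*(1/2729) = 1396/2729 + 2*√257/2729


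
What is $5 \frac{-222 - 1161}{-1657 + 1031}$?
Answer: $\frac{6915}{626} \approx 11.046$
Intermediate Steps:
$5 \frac{-222 - 1161}{-1657 + 1031} = 5 \left(- \frac{1383}{-626}\right) = 5 \left(\left(-1383\right) \left(- \frac{1}{626}\right)\right) = 5 \cdot \frac{1383}{626} = \frac{6915}{626}$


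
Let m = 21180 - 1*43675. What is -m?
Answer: 22495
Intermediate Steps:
m = -22495 (m = 21180 - 43675 = -22495)
-m = -1*(-22495) = 22495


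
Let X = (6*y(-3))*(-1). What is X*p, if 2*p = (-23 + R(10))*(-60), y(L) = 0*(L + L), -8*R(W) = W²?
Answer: 0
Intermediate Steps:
R(W) = -W²/8
y(L) = 0 (y(L) = 0*(2*L) = 0)
p = 1065 (p = ((-23 - ⅛*10²)*(-60))/2 = ((-23 - ⅛*100)*(-60))/2 = ((-23 - 25/2)*(-60))/2 = (-71/2*(-60))/2 = (½)*2130 = 1065)
X = 0 (X = (6*0)*(-1) = 0*(-1) = 0)
X*p = 0*1065 = 0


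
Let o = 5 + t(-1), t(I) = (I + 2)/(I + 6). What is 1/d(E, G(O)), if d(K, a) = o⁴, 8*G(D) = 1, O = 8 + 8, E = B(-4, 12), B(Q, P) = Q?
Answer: 625/456976 ≈ 0.0013677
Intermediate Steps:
t(I) = (2 + I)/(6 + I)
E = -4
O = 16
G(D) = ⅛ (G(D) = (⅛)*1 = ⅛)
o = 26/5 (o = 5 + (2 - 1)/(6 - 1) = 5 + 1/5 = 5 + (⅕)*1 = 5 + ⅕ = 26/5 ≈ 5.2000)
d(K, a) = 456976/625 (d(K, a) = (26/5)⁴ = 456976/625)
1/d(E, G(O)) = 1/(456976/625) = 625/456976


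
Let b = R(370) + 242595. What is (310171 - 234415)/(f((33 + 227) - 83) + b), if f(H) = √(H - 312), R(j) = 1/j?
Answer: 2515951899687720/8056884726024301 - 31112989200*I*√15/8056884726024301 ≈ 0.31227 - 1.4956e-5*I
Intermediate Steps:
b = 89760151/370 (b = 1/370 + 242595 = 89760151/370 ≈ 2.4260e+5)
f(H) = √(-312 + H)
(310171 - 234415)/(f((33 + 227) - 83) + b) = (310171 - 234415)/(√(-312 + ((33 + 227) - 83)) + 89760151/370) = 75756/(√(-312 + (260 - 83)) + 89760151/370) = 75756/(√(-312 + 177) + 89760151/370) = 75756/(√(-135) + 89760151/370) = 75756/(3*I*√15 + 89760151/370) = 75756/(89760151/370 + 3*I*√15)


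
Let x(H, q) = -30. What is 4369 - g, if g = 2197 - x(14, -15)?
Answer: 2142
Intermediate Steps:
g = 2227 (g = 2197 - 1*(-30) = 2197 + 30 = 2227)
4369 - g = 4369 - 1*2227 = 4369 - 2227 = 2142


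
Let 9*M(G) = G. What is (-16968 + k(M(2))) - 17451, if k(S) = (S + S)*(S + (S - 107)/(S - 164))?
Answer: -2054687849/59697 ≈ -34419.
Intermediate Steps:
M(G) = G/9
k(S) = 2*S*(S + (-107 + S)/(-164 + S)) (k(S) = (2*S)*(S + (-107 + S)/(-164 + S)) = 2*S*(S + (-107 + S)/(-164 + S)))
(-16968 + k(M(2))) - 17451 = (-16968 + 2*((⅑)*2)*(-107 + ((⅑)*2)² - 163*2/9)/(-164 + (⅑)*2)) - 17451 = (-16968 + 2*(2/9)*(-107 + (2/9)² - 163*2/9)/(-164 + 2/9)) - 17451 = (-16968 + 2*(2/9)*(-107 + 4/81 - 326/9)/(-1474/9)) - 17451 = (-16968 + 2*(2/9)*(-9/1474)*(-11597/81)) - 17451 = (-16968 + 23194/59697) - 17451 = -1012915502/59697 - 17451 = -2054687849/59697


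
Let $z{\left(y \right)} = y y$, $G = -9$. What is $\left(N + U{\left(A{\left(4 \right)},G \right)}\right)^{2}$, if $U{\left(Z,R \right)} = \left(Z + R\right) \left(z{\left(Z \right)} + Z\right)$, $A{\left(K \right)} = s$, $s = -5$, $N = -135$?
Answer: $172225$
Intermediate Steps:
$A{\left(K \right)} = -5$
$z{\left(y \right)} = y^{2}$
$U{\left(Z,R \right)} = \left(R + Z\right) \left(Z + Z^{2}\right)$ ($U{\left(Z,R \right)} = \left(Z + R\right) \left(Z^{2} + Z\right) = \left(R + Z\right) \left(Z + Z^{2}\right)$)
$\left(N + U{\left(A{\left(4 \right)},G \right)}\right)^{2} = \left(-135 - 5 \left(-9 - 5 + \left(-5\right)^{2} - -45\right)\right)^{2} = \left(-135 - 5 \left(-9 - 5 + 25 + 45\right)\right)^{2} = \left(-135 - 280\right)^{2} = \left(-415\right)^{2} = 172225$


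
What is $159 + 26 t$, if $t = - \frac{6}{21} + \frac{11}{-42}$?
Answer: $\frac{3040}{21} \approx 144.76$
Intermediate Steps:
$t = - \frac{23}{42}$ ($t = \left(-6\right) \frac{1}{21} + 11 \left(- \frac{1}{42}\right) = - \frac{2}{7} - \frac{11}{42} = - \frac{23}{42} \approx -0.54762$)
$159 + 26 t = 159 + 26 \left(- \frac{23}{42}\right) = 159 - \frac{299}{21} = \frac{3040}{21}$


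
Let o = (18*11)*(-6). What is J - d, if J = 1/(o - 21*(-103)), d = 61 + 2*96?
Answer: -246674/975 ≈ -253.00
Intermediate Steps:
d = 253 (d = 61 + 192 = 253)
o = -1188 (o = 198*(-6) = -1188)
J = 1/975 (J = 1/(-1188 - 21*(-103)) = 1/(-1188 + 2163) = 1/975 ≈ 0.0010256)
J - d = 1/975 - 1*253 = 1/975 - 253 = -246674/975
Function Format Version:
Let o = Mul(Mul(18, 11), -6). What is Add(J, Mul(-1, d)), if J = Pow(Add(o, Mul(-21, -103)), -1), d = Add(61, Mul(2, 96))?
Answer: Rational(-246674, 975) ≈ -253.00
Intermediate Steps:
d = 253 (d = Add(61, 192) = 253)
o = -1188 (o = Mul(198, -6) = -1188)
J = Rational(1, 975) (J = Pow(Add(-1188, Mul(-21, -103)), -1) = Pow(Add(-1188, 2163), -1) = Pow(975, -1) = Rational(1, 975) ≈ 0.0010256)
Add(J, Mul(-1, d)) = Add(Rational(1, 975), Mul(-1, 253)) = Add(Rational(1, 975), -253) = Rational(-246674, 975)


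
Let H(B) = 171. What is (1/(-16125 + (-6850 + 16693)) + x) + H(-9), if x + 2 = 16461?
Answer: 104469659/6282 ≈ 16630.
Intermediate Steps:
x = 16459 (x = -2 + 16461 = 16459)
(1/(-16125 + (-6850 + 16693)) + x) + H(-9) = (1/(-16125 + (-6850 + 16693)) + 16459) + 171 = (1/(-16125 + 9843) + 16459) + 171 = (1/(-6282) + 16459) + 171 = (-1/6282 + 16459) + 171 = 103395437/6282 + 171 = 104469659/6282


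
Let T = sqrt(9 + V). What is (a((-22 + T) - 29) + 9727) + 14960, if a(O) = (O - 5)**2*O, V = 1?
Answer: -136879 + 8858*sqrt(10) ≈ -1.0887e+5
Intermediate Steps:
T = sqrt(10) (T = sqrt(9 + 1) = sqrt(10) ≈ 3.1623)
a(O) = O*(-5 + O)**2 (a(O) = (-5 + O)**2*O = O*(-5 + O)**2)
(a((-22 + T) - 29) + 9727) + 14960 = (((-22 + sqrt(10)) - 29)*(-5 + ((-22 + sqrt(10)) - 29))**2 + 9727) + 14960 = ((-51 + sqrt(10))*(-5 + (-51 + sqrt(10)))**2 + 9727) + 14960 = ((-51 + sqrt(10))*(-56 + sqrt(10))**2 + 9727) + 14960 = ((-56 + sqrt(10))**2*(-51 + sqrt(10)) + 9727) + 14960 = (9727 + (-56 + sqrt(10))**2*(-51 + sqrt(10))) + 14960 = 24687 + (-56 + sqrt(10))**2*(-51 + sqrt(10))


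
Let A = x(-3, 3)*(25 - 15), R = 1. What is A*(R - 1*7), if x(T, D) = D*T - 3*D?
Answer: 1080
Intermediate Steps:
x(T, D) = -3*D + D*T
A = -180 (A = (3*(-3 - 3))*(25 - 15) = (3*(-6))*10 = -18*10 = -180)
A*(R - 1*7) = -180*(1 - 1*7) = -180*(1 - 7) = -180*(-6) = 1080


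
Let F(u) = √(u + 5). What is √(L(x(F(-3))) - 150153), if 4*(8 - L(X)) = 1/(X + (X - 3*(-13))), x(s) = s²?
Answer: I*√1110472463/86 ≈ 387.49*I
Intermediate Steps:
F(u) = √(5 + u)
L(X) = 8 - 1/(4*(39 + 2*X)) (L(X) = 8 - 1/(4*(X + (X - 3*(-13)))) = 8 - 1/(4*(X + (X + 39))) = 8 - 1/(4*(X + (39 + X))) = 8 - 1/(4*(39 + 2*X)))
√(L(x(F(-3))) - 150153) = √((1247 + 64*(√(5 - 3))²)/(4*(39 + 2*(√(5 - 3))²)) - 150153) = √((1247 + 64*(√2)²)/(4*(39 + 2*(√2)²)) - 150153) = √((1247 + 64*2)/(4*(39 + 2*2)) - 150153) = √((1247 + 128)/(4*(39 + 4)) - 150153) = √((¼)*1375/43 - 150153) = √((¼)*(1/43)*1375 - 150153) = √(1375/172 - 150153) = √(-25824941/172) = I*√1110472463/86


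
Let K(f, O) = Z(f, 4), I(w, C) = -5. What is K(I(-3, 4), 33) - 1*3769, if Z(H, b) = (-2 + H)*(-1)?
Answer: -3762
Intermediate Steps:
Z(H, b) = 2 - H
K(f, O) = 2 - f
K(I(-3, 4), 33) - 1*3769 = (2 - 1*(-5)) - 1*3769 = (2 + 5) - 3769 = 7 - 3769 = -3762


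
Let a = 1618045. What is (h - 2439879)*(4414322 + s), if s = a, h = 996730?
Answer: -8705604403683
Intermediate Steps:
s = 1618045
(h - 2439879)*(4414322 + s) = (996730 - 2439879)*(4414322 + 1618045) = -1443149*6032367 = -8705604403683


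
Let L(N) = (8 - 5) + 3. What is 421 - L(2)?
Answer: 415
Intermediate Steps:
L(N) = 6 (L(N) = 3 + 3 = 6)
421 - L(2) = 421 - 1*6 = 421 - 6 = 415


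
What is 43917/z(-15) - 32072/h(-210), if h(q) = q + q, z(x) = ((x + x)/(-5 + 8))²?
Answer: 1082617/2100 ≈ 515.53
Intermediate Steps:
z(x) = 4*x²/9 (z(x) = ((2*x)/3)² = ((2*x)*(⅓))² = (2*x/3)² = 4*x²/9)
h(q) = 2*q
43917/z(-15) - 32072/h(-210) = 43917/(((4/9)*(-15)²)) - 32072/(2*(-210)) = 43917/(((4/9)*225)) - 32072/(-420) = 43917/100 - 32072*(-1/420) = 43917*(1/100) + 8018/105 = 43917/100 + 8018/105 = 1082617/2100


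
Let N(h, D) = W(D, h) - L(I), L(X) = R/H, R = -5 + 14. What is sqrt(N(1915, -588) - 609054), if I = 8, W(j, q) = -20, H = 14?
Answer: I*sqrt(119378630)/14 ≈ 780.43*I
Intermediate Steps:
R = 9
L(X) = 9/14
N(h, D) = -289/14 (N(h, D) = -20 - 1*9/14 = -20 - 9/14 = -289/14)
sqrt(N(1915, -588) - 609054) = sqrt(-289/14 - 609054) = sqrt(-8527045/14) = I*sqrt(119378630)/14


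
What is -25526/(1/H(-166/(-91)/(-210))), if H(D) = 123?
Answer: -3139698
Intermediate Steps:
-25526/(1/H(-166/(-91)/(-210))) = -25526/(1/123) = -25526/1/123 = -25526*123 = -1*3139698 = -3139698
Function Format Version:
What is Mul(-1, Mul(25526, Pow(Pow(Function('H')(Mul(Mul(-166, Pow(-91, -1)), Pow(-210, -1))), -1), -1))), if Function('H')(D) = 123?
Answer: -3139698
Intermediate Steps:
Mul(-1, Mul(25526, Pow(Pow(Function('H')(Mul(Mul(-166, Pow(-91, -1)), Pow(-210, -1))), -1), -1))) = Mul(-1, Mul(25526, Pow(Pow(123, -1), -1))) = Mul(-1, Mul(25526, Pow(Rational(1, 123), -1))) = Mul(-1, Mul(25526, 123)) = Mul(-1, 3139698) = -3139698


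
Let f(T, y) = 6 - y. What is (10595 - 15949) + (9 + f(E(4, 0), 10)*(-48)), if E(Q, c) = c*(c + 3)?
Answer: -5153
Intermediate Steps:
E(Q, c) = c*(3 + c)
(10595 - 15949) + (9 + f(E(4, 0), 10)*(-48)) = (10595 - 15949) + (9 + (6 - 1*10)*(-48)) = -5354 + (9 + (6 - 10)*(-48)) = -5354 + (9 - 4*(-48)) = -5354 + (9 + 192) = -5354 + 201 = -5153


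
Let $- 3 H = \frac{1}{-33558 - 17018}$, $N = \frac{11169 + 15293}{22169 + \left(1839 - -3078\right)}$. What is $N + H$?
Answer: $\frac{2387071}{2443344} \approx 0.97697$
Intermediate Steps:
$N = \frac{13231}{13543}$ ($N = \frac{26462}{22169 + \left(1839 + 3078\right)} = \frac{26462}{22169 + 4917} = \frac{26462}{27086} = 26462 \cdot \frac{1}{27086} = \frac{13231}{13543} \approx 0.97696$)
$H = \frac{1}{151728}$ ($H = - \frac{1}{3 \left(-33558 - 17018\right)} = - \frac{1}{3 \left(-50576\right)} = \left(- \frac{1}{3}\right) \left(- \frac{1}{50576}\right) = \frac{1}{151728} \approx 6.5907 \cdot 10^{-6}$)
$N + H = \frac{13231}{13543} + \frac{1}{151728} = \frac{2387071}{2443344}$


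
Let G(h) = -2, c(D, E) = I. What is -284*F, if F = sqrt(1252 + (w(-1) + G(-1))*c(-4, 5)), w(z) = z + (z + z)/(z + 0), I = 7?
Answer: -284*sqrt(1245) ≈ -10021.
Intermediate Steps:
c(D, E) = 7
w(z) = 2 + z (w(z) = z + (2*z)/z = z + 2 = 2 + z)
F = sqrt(1245) (F = sqrt(1252 + ((2 - 1) - 2)*7) = sqrt(1252 + (1 - 2)*7) = sqrt(1252 - 1*7) = sqrt(1252 - 7) = sqrt(1245) ≈ 35.285)
-284*F = -284*sqrt(1245)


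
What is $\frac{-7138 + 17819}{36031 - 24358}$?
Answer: $\frac{10681}{11673} \approx 0.91502$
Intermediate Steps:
$\frac{-7138 + 17819}{36031 - 24358} = \frac{10681}{11673}$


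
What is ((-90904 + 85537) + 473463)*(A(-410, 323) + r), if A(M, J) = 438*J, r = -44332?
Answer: 45471781632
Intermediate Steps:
((-90904 + 85537) + 473463)*(A(-410, 323) + r) = ((-90904 + 85537) + 473463)*(438*323 - 44332) = (-5367 + 473463)*(141474 - 44332) = 468096*97142 = 45471781632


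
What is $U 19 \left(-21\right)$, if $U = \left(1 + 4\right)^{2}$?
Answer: $-9975$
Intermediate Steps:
$U = 25$ ($U = 5^{2} = 25$)
$U 19 \left(-21\right) = 25 \cdot 19 \left(-21\right) = 475 \left(-21\right) = -9975$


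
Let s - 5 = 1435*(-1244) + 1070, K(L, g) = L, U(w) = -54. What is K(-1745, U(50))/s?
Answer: 349/356813 ≈ 0.00097810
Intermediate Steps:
s = -1784065 (s = 5 + (1435*(-1244) + 1070) = 5 + (-1785140 + 1070) = 5 - 1784070 = -1784065)
K(-1745, U(50))/s = -1745/(-1784065) = -1745*(-1/1784065) = 349/356813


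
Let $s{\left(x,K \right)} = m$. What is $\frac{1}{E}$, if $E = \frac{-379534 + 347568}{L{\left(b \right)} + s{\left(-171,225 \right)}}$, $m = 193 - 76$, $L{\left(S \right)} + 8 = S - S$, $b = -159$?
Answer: $- \frac{109}{31966} \approx -0.0034099$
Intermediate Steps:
$L{\left(S \right)} = -8$ ($L{\left(S \right)} = -8 + \left(S - S\right) = -8 + 0 = -8$)
$m = 117$ ($m = 193 - 76 = 117$)
$s{\left(x,K \right)} = 117$
$E = - \frac{31966}{109}$ ($E = \frac{-379534 + 347568}{-8 + 117} = - \frac{31966}{109} \approx -293.27$)
$\frac{1}{E} = \frac{1}{- \frac{31966}{109}} = - \frac{109}{31966}$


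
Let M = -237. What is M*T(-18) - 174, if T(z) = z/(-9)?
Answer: -648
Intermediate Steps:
T(z) = -z/9 (T(z) = z*(-⅑) = -z/9)
M*T(-18) - 174 = -(-79)*(-18)/3 - 174 = -237*2 - 174 = -474 - 174 = -648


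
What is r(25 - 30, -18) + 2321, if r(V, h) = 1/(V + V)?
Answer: 23209/10 ≈ 2320.9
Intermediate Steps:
r(V, h) = 1/(2*V)
r(25 - 30, -18) + 2321 = 1/(2*(25 - 30)) + 2321 = (1/2)/(-5) + 2321 = (1/2)*(-1/5) + 2321 = -1/10 + 2321 = 23209/10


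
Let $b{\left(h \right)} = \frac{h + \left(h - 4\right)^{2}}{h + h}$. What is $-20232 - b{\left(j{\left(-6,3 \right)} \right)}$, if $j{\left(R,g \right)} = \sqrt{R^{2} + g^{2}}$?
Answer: $- \frac{40457}{2} - \frac{61 \sqrt{5}}{30} \approx -20233.0$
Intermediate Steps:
$b{\left(h \right)} = \frac{h + \left(-4 + h\right)^{2}}{2 h}$
$-20232 - b{\left(j{\left(-6,3 \right)} \right)} = -20232 - \frac{\sqrt{\left(-6\right)^{2} + 3^{2}} + \left(-4 + \sqrt{\left(-6\right)^{2} + 3^{2}}\right)^{2}}{2 \sqrt{\left(-6\right)^{2} + 3^{2}}} = -20232 - \frac{\sqrt{36 + 9} + \left(-4 + \sqrt{36 + 9}\right)^{2}}{2 \sqrt{36 + 9}} = -20232 - \frac{\sqrt{45} + \left(-4 + \sqrt{45}\right)^{2}}{2 \sqrt{45}} = -20232 - \frac{3 \sqrt{5} + \left(-4 + 3 \sqrt{5}\right)^{2}}{2 \cdot 3 \sqrt{5}} = -20232 - \frac{\frac{\sqrt{5}}{15} \left(\left(-4 + 3 \sqrt{5}\right)^{2} + 3 \sqrt{5}\right)}{2} = -20232 - \frac{\sqrt{5} \left(\left(-4 + 3 \sqrt{5}\right)^{2} + 3 \sqrt{5}\right)}{30}$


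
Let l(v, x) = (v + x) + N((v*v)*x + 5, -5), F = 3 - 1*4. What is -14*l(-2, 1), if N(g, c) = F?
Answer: 28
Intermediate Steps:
F = -1 (F = 3 - 4 = -1)
N(g, c) = -1
l(v, x) = -1 + v + x (l(v, x) = (v + x) - 1 = -1 + v + x)
-14*l(-2, 1) = -14*(-1 - 2 + 1) = -14*(-2) = 28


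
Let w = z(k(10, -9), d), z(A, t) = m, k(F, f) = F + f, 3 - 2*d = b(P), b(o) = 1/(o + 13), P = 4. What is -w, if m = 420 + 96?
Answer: -516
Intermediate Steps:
b(o) = 1/(13 + o)
d = 25/17 (d = 3/2 - 1/(2*(13 + 4)) = 3/2 - ½/17 = 3/2 - ½*1/17 = 3/2 - 1/34 = 25/17 ≈ 1.4706)
m = 516
z(A, t) = 516
w = 516
-w = -1*516 = -516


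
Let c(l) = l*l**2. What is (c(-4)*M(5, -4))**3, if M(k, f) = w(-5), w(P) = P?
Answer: 32768000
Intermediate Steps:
M(k, f) = -5
c(l) = l**3
(c(-4)*M(5, -4))**3 = ((-4)**3*(-5))**3 = (-64*(-5))**3 = 320**3 = 32768000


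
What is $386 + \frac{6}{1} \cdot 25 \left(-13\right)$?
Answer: $-1564$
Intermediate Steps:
$386 + \frac{6}{1} \cdot 25 \left(-13\right) = 386 + 6 \cdot 1 \cdot 25 \left(-13\right) = 386 + 6 \cdot 25 \left(-13\right) = 386 + 150 \left(-13\right) = 386 - 1950 = -1564$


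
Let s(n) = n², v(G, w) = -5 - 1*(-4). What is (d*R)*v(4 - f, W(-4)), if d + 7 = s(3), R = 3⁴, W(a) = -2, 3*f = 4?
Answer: -162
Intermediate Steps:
f = 4/3 (f = (⅓)*4 = 4/3 ≈ 1.3333)
v(G, w) = -1 (v(G, w) = -5 + 4 = -1)
R = 81
d = 2 (d = -7 + 3² = -7 + 9 = 2)
(d*R)*v(4 - f, W(-4)) = (2*81)*(-1) = 162*(-1) = -162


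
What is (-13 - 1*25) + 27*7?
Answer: 151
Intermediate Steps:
(-13 - 1*25) + 27*7 = (-13 - 25) + 189 = -38 + 189 = 151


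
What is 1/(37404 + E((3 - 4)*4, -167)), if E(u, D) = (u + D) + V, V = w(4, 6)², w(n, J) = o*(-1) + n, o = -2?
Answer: 1/37269 ≈ 2.6832e-5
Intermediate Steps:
w(n, J) = 2 + n (w(n, J) = -2*(-1) + n = 2 + n)
V = 36 (V = (2 + 4)² = 6² = 36)
E(u, D) = 36 + D + u (E(u, D) = (u + D) + 36 = (D + u) + 36 = 36 + D + u)
1/(37404 + E((3 - 4)*4, -167)) = 1/(37404 + (36 - 167 + (3 - 4)*4)) = 1/(37404 + (36 - 167 - 1*4)) = 1/(37404 + (36 - 167 - 4)) = 1/(37404 - 135) = 1/37269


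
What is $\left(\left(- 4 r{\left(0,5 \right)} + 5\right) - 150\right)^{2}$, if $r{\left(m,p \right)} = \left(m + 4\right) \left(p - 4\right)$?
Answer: $25921$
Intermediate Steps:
$r{\left(m,p \right)} = \left(-4 + p\right) \left(4 + m\right)$ ($r{\left(m,p \right)} = \left(4 + m\right) \left(-4 + p\right) = \left(-4 + p\right) \left(4 + m\right)$)
$\left(\left(- 4 r{\left(0,5 \right)} + 5\right) - 150\right)^{2} = \left(\left(- 4 \left(-16 - 0 + 4 \cdot 5 + 0 \cdot 5\right) + 5\right) - 150\right)^{2} = \left(\left(- 4 \left(-16 + 0 + 20 + 0\right) + 5\right) - 150\right)^{2} = \left(\left(\left(-4\right) 4 + 5\right) - 150\right)^{2} = \left(\left(-16 + 5\right) - 150\right)^{2} = \left(-11 - 150\right)^{2} = \left(-161\right)^{2} = 25921$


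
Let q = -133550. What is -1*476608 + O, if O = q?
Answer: -610158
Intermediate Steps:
O = -133550
-1*476608 + O = -1*476608 - 133550 = -476608 - 133550 = -610158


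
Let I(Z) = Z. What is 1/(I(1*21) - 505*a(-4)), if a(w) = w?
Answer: 1/2041 ≈ 0.00048996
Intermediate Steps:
1/(I(1*21) - 505*a(-4)) = 1/(1*21 - 505*(-4)) = 1/(21 + 2020) = 1/2041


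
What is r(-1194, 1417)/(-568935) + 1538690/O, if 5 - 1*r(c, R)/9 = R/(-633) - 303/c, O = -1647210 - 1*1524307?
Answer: -24510769885148351/50509604511547770 ≈ -0.48527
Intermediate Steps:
O = -3171517 (O = -1647210 - 1524307 = -3171517)
r(c, R) = 45 + 2727/c + 3*R/211 (r(c, R) = 45 - 9*(R/(-633) - 303/c) = 45 - 9*(R*(-1/633) - 303/c) = 45 - 9*(-R/633 - 303/c) = 45 - 9*(-303/c - R/633) = 45 + (2727/c + 3*R/211) = 45 + 2727/c + 3*R/211)
r(-1194, 1417)/(-568935) + 1538690/O = (45 + 2727/(-1194) + (3/211)*1417)/(-568935) + 1538690/(-3171517) = (45 + 2727*(-1/1194) + 4251/211)*(-1/568935) + 1538690*(-1/3171517) = (45 - 909/398 + 4251/211)*(-1/568935) - 1538690/3171517 = (5279109/83978)*(-1/568935) - 1538690/3171517 = -1759703/15926007810 - 1538690/3171517 = -24510769885148351/50509604511547770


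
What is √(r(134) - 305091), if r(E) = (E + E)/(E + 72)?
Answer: 7*I*√66055033/103 ≈ 552.35*I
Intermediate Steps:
r(E) = 2*E/(72 + E) (r(E) = (2*E)/(72 + E) = 2*E/(72 + E))
√(r(134) - 305091) = √(2*134/(72 + 134) - 305091) = √(2*134/206 - 305091) = √(2*134*(1/206) - 305091) = √(134/103 - 305091) = √(-31424239/103) = 7*I*√66055033/103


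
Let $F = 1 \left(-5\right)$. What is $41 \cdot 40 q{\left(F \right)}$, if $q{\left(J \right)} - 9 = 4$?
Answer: $21320$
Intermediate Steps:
$F = -5$
$q{\left(J \right)} = 13$ ($q{\left(J \right)} = 9 + 4 = 13$)
$41 \cdot 40 q{\left(F \right)} = 41 \cdot 40 \cdot 13 = 1640 \cdot 13 = 21320$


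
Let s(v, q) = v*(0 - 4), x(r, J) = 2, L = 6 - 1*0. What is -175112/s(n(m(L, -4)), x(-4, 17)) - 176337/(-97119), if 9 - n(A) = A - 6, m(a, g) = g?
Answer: 52531185/22781 ≈ 2305.9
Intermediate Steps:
L = 6 (L = 6 + 0 = 6)
n(A) = 15 - A (n(A) = 9 - (A - 6) = 9 - (-6 + A) = 9 + (6 - A) = 15 - A)
s(v, q) = -4*v (s(v, q) = v*(-4) = -4*v)
-175112/s(n(m(L, -4)), x(-4, 17)) - 176337/(-97119) = -175112*(-1/(4*(15 - 1*(-4)))) - 176337/(-97119) = -175112*(-1/(4*(15 + 4))) - 176337*(-1/97119) = -175112/((-4*19)) + 2177/1199 = -175112/(-76) + 2177/1199 = -175112*(-1/76) + 2177/1199 = 43778/19 + 2177/1199 = 52531185/22781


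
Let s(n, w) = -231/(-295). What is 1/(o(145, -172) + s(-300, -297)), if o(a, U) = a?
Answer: 295/43006 ≈ 0.0068595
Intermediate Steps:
s(n, w) = 231/295 (s(n, w) = -231*(-1/295) = 231/295)
1/(o(145, -172) + s(-300, -297)) = 1/(145 + 231/295) = 1/(43006/295) = 295/43006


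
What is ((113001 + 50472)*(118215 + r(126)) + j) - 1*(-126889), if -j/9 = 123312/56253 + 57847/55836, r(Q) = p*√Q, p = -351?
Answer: 2248110702672399095/116331204 - 172137069*√14 ≈ 1.8681e+10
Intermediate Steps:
r(Q) = -351*√Q
j = -3379772041/116331204 (j = -9*(123312/56253 + 57847/55836) = -9*(123312*(1/56253) + 57847*(1/55836)) = -9*(41104/18751 + 57847/55836) = -9*3379772041/1046980836 = -3379772041/116331204 ≈ -29.053)
((113001 + 50472)*(118215 + r(126)) + j) - 1*(-126889) = ((113001 + 50472)*(118215 - 1053*√14) - 3379772041/116331204) - 1*(-126889) = (163473*(118215 - 1053*√14) - 3379772041/116331204) + 126889 = ((19324960695 - 172137069*√14) - 3379772041/116331204) + 126889 = (2248095941522254739/116331204 - 172137069*√14) + 126889 = 2248110702672399095/116331204 - 172137069*√14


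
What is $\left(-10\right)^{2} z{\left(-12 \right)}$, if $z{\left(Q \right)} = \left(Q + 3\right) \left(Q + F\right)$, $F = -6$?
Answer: $16200$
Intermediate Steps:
$z{\left(Q \right)} = \left(-6 + Q\right) \left(3 + Q\right)$ ($z{\left(Q \right)} = \left(Q + 3\right) \left(Q - 6\right) = \left(3 + Q\right) \left(-6 + Q\right) = \left(-6 + Q\right) \left(3 + Q\right)$)
$\left(-10\right)^{2} z{\left(-12 \right)} = \left(-10\right)^{2} \left(-18 + \left(-12\right)^{2} - -36\right) = 100 \left(-18 + 144 + 36\right) = 100 \cdot 162 = 16200$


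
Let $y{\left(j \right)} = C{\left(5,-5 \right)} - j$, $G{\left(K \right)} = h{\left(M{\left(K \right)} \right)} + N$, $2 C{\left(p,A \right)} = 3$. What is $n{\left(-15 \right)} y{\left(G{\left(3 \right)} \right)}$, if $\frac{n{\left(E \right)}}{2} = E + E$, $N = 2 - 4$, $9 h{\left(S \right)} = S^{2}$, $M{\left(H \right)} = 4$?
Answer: $- \frac{310}{3} \approx -103.33$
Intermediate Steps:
$C{\left(p,A \right)} = \frac{3}{2}$ ($C{\left(p,A \right)} = \frac{1}{2} \cdot 3 = \frac{3}{2}$)
$h{\left(S \right)} = \frac{S^{2}}{9}$
$N = -2$ ($N = 2 - 4 = -2$)
$n{\left(E \right)} = 4 E$ ($n{\left(E \right)} = 2 \left(E + E\right) = 2 \cdot 2 E = 4 E$)
$G{\left(K \right)} = - \frac{2}{9}$ ($G{\left(K \right)} = \frac{4^{2}}{9} - 2 = \frac{1}{9} \cdot 16 - 2 = \frac{16}{9} - 2 = - \frac{2}{9}$)
$y{\left(j \right)} = \frac{3}{2} - j$
$n{\left(-15 \right)} y{\left(G{\left(3 \right)} \right)} = 4 \left(-15\right) \left(\frac{3}{2} - - \frac{2}{9}\right) = - 60 \left(\frac{3}{2} + \frac{2}{9}\right) = \left(-60\right) \frac{31}{18} = - \frac{310}{3}$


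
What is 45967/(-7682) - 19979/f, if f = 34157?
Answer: -1723573497/262394074 ≈ -6.5686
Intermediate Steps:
45967/(-7682) - 19979/f = 45967/(-7682) - 19979/34157 = 45967*(-1/7682) - 19979*1/34157 = -45967/7682 - 19979/34157 = -1723573497/262394074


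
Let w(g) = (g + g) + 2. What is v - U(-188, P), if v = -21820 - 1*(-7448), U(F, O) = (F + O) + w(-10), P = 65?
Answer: -14231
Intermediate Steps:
w(g) = 2 + 2*g (w(g) = 2*g + 2 = 2 + 2*g)
U(F, O) = -18 + F + O (U(F, O) = (F + O) + (2 + 2*(-10)) = (F + O) + (2 - 20) = (F + O) - 18 = -18 + F + O)
v = -14372 (v = -21820 + 7448 = -14372)
v - U(-188, P) = -14372 - (-18 - 188 + 65) = -14372 - 1*(-141) = -14372 + 141 = -14231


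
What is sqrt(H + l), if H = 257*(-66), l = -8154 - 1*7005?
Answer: 3*I*sqrt(3569) ≈ 179.22*I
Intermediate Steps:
l = -15159 (l = -8154 - 7005 = -15159)
H = -16962
sqrt(H + l) = sqrt(-16962 - 15159) = sqrt(-32121) = 3*I*sqrt(3569)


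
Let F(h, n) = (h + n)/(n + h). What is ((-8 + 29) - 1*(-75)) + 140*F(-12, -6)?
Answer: 236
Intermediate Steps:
F(h, n) = 1 (F(h, n) = (h + n)/(h + n) = 1)
((-8 + 29) - 1*(-75)) + 140*F(-12, -6) = ((-8 + 29) - 1*(-75)) + 140*1 = (21 + 75) + 140 = 96 + 140 = 236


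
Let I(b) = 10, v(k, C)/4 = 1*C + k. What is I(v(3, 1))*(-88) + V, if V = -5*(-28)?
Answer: -740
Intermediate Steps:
v(k, C) = 4*C + 4*k (v(k, C) = 4*(1*C + k) = 4*(C + k) = 4*C + 4*k)
V = 140
I(v(3, 1))*(-88) + V = 10*(-88) + 140 = -880 + 140 = -740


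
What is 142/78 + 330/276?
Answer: 5411/1794 ≈ 3.0162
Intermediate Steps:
142/78 + 330/276 = 142*(1/78) + 330*(1/276) = 71/39 + 55/46 = 5411/1794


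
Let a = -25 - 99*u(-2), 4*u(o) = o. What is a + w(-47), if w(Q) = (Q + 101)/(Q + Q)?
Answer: 2249/94 ≈ 23.926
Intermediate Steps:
u(o) = o/4
w(Q) = (101 + Q)/(2*Q) (w(Q) = (101 + Q)/((2*Q)) = (101 + Q)*(1/(2*Q)) = (101 + Q)/(2*Q))
a = 49/2 (a = -25 - 99*(-2)/4 = -25 - 99*(-1/2) = -25 + 99/2 = 49/2 ≈ 24.500)
a + w(-47) = 49/2 + (1/2)*(101 - 47)/(-47) = 49/2 + (1/2)*(-1/47)*54 = 49/2 - 27/47 = 2249/94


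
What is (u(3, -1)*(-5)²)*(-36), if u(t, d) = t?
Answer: -2700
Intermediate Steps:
(u(3, -1)*(-5)²)*(-36) = (3*(-5)²)*(-36) = (3*25)*(-36) = 75*(-36) = -2700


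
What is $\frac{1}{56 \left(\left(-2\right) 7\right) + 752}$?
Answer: $- \frac{1}{32} \approx -0.03125$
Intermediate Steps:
$\frac{1}{56 \left(\left(-2\right) 7\right) + 752} = \frac{1}{56 \left(-14\right) + 752} = \frac{1}{-784 + 752} = \frac{1}{-32} = - \frac{1}{32}$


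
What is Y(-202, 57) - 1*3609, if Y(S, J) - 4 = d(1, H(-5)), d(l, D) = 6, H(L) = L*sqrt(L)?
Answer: -3599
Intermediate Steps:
H(L) = L**(3/2)
Y(S, J) = 10 (Y(S, J) = 4 + 6 = 10)
Y(-202, 57) - 1*3609 = 10 - 1*3609 = 10 - 3609 = -3599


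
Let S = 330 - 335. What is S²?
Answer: 25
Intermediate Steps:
S = -5
S² = (-5)² = 25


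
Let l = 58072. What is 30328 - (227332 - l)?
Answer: -138932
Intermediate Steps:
30328 - (227332 - l) = 30328 - (227332 - 1*58072) = 30328 - (227332 - 58072) = 30328 - 1*169260 = 30328 - 169260 = -138932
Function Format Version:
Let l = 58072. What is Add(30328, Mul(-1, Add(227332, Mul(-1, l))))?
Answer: -138932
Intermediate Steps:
Add(30328, Mul(-1, Add(227332, Mul(-1, l)))) = Add(30328, Mul(-1, Add(227332, Mul(-1, 58072)))) = Add(30328, Mul(-1, Add(227332, -58072))) = Add(30328, Mul(-1, 169260)) = Add(30328, -169260) = -138932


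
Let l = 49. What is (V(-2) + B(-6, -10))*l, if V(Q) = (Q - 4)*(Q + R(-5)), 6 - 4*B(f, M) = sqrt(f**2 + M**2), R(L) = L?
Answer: 4263/2 - 49*sqrt(34)/2 ≈ 1988.6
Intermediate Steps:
B(f, M) = 3/2 - sqrt(M**2 + f**2)/4 (B(f, M) = 3/2 - sqrt(f**2 + M**2)/4 = 3/2 - sqrt(M**2 + f**2)/4)
V(Q) = (-5 + Q)*(-4 + Q) (V(Q) = (Q - 4)*(Q - 5) = (-4 + Q)*(-5 + Q) = (-5 + Q)*(-4 + Q))
(V(-2) + B(-6, -10))*l = ((20 + (-2)**2 - 9*(-2)) + (3/2 - sqrt((-10)**2 + (-6)**2)/4))*49 = ((20 + 4 + 18) + (3/2 - sqrt(100 + 36)/4))*49 = (42 + (3/2 - sqrt(34)/2))*49 = (87/2 - sqrt(34)/2)*49 = 4263/2 - 49*sqrt(34)/2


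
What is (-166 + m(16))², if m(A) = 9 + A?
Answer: 19881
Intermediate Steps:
(-166 + m(16))² = (-166 + (9 + 16))² = (-166 + 25)² = (-141)² = 19881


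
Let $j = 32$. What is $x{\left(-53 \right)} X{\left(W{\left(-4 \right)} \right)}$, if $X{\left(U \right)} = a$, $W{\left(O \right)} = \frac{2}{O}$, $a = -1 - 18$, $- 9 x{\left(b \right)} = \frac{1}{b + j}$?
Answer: $- \frac{19}{189} \approx -0.10053$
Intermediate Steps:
$x{\left(b \right)} = - \frac{1}{9 \left(32 + b\right)}$ ($x{\left(b \right)} = - \frac{1}{9 \left(b + 32\right)} = - \frac{1}{9 \left(32 + b\right)}$)
$a = -19$ ($a = -1 - 18 = -19$)
$X{\left(U \right)} = -19$
$x{\left(-53 \right)} X{\left(W{\left(-4 \right)} \right)} = - \frac{1}{288 + 9 \left(-53\right)} \left(-19\right) = - \frac{1}{288 - 477} \left(-19\right) = - \frac{1}{-189} \left(-19\right) = \left(-1\right) \left(- \frac{1}{189}\right) \left(-19\right) = \frac{1}{189} \left(-19\right) = - \frac{19}{189}$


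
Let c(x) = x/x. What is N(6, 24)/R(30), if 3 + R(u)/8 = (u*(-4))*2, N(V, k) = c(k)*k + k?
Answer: -2/81 ≈ -0.024691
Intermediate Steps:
c(x) = 1
N(V, k) = 2*k (N(V, k) = 1*k + k = k + k = 2*k)
R(u) = -24 - 64*u (R(u) = -24 + 8*((u*(-4))*2) = -24 + 8*(-4*u*2) = -24 + 8*(-8*u) = -24 - 64*u)
N(6, 24)/R(30) = (2*24)/(-24 - 64*30) = 48/(-24 - 1920) = 48/(-1944) = 48*(-1/1944) = -2/81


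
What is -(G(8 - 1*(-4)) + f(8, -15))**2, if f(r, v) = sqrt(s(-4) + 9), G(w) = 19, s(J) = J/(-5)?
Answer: -1854/5 - 266*sqrt(5)/5 ≈ -489.76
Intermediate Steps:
s(J) = -J/5 (s(J) = J*(-1/5) = -J/5)
f(r, v) = 7*sqrt(5)/5 (f(r, v) = sqrt(-1/5*(-4) + 9) = sqrt(4/5 + 9) = sqrt(49/5) = 7*sqrt(5)/5)
-(G(8 - 1*(-4)) + f(8, -15))**2 = -(19 + 7*sqrt(5)/5)**2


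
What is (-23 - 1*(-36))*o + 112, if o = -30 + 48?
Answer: 346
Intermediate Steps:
o = 18
(-23 - 1*(-36))*o + 112 = (-23 - 1*(-36))*18 + 112 = (-23 + 36)*18 + 112 = 13*18 + 112 = 234 + 112 = 346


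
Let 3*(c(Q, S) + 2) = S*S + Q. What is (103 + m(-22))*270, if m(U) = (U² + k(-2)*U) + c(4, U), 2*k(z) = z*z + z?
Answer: 195930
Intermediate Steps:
k(z) = z/2 + z²/2 (k(z) = (z*z + z)/2 = (z² + z)/2 = (z + z²)/2 = z/2 + z²/2)
c(Q, S) = -2 + Q/3 + S²/3 (c(Q, S) = -2 + (S*S + Q)/3 = -2 + (S² + Q)/3 = -2 + (Q + S²)/3 = -2 + (Q/3 + S²/3) = -2 + Q/3 + S²/3)
m(U) = -⅔ + U + 4*U²/3 (m(U) = (U² + ((½)*(-2)*(1 - 2))*U) + (-2 + (⅓)*4 + U²/3) = (U² + ((½)*(-2)*(-1))*U) + (-2 + 4/3 + U²/3) = (U² + 1*U) + (-⅔ + U²/3) = (U² + U) + (-⅔ + U²/3) = (U + U²) + (-⅔ + U²/3) = -⅔ + U + 4*U²/3)
(103 + m(-22))*270 = (103 + (-⅔ - 22 + (4/3)*(-22)²))*270 = (103 + (-⅔ - 22 + (4/3)*484))*270 = (103 + (-⅔ - 22 + 1936/3))*270 = (103 + 1868/3)*270 = (2177/3)*270 = 195930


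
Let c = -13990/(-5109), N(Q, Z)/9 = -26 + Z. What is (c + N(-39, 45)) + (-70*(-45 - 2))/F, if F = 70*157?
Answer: 139597876/802113 ≈ 174.04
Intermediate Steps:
F = 10990
N(Q, Z) = -234 + 9*Z (N(Q, Z) = 9*(-26 + Z) = -234 + 9*Z)
c = 13990/5109 (c = -13990*(-1/5109) = 13990/5109 ≈ 2.7383)
(c + N(-39, 45)) + (-70*(-45 - 2))/F = (13990/5109 + (-234 + 9*45)) - 70*(-45 - 2)/10990 = (13990/5109 + (-234 + 405)) - 70*(-47)*(1/10990) = (13990/5109 + 171) + 3290*(1/10990) = 887629/5109 + 47/157 = 139597876/802113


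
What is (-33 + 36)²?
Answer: 9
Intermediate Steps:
(-33 + 36)² = 3² = 9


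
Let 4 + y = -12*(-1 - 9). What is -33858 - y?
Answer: -33974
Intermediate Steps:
y = 116 (y = -4 - 12*(-1 - 9) = -4 - 12*(-10) = -4 + 120 = 116)
-33858 - y = -33858 - 1*116 = -33858 - 116 = -33974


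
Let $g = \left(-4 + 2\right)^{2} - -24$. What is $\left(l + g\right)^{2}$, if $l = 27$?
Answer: $3025$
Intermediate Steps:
$g = 28$ ($g = \left(-2\right)^{2} + 24 = 4 + 24 = 28$)
$\left(l + g\right)^{2} = \left(27 + 28\right)^{2} = 55^{2} = 3025$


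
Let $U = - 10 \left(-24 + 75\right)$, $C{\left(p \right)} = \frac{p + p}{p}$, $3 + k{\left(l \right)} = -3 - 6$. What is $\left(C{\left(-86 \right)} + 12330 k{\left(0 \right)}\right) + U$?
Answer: $-148468$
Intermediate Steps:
$k{\left(l \right)} = -12$ ($k{\left(l \right)} = -3 - 9 = -12$)
$C{\left(p \right)} = 2$ ($C{\left(p \right)} = \frac{2 p}{p} = 2$)
$U = -510$ ($U = \left(-10\right) 51 = -510$)
$\left(C{\left(-86 \right)} + 12330 k{\left(0 \right)}\right) + U = \left(2 + 12330 \left(-12\right)\right) - 510 = \left(2 - 147960\right) - 510 = -147958 - 510 = -148468$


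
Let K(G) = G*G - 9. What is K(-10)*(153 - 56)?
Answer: 8827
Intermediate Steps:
K(G) = -9 + G² (K(G) = G² - 9 = -9 + G²)
K(-10)*(153 - 56) = (-9 + (-10)²)*(153 - 56) = (-9 + 100)*97 = 91*97 = 8827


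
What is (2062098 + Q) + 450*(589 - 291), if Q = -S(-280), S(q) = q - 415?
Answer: 2196893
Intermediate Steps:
S(q) = -415 + q
Q = 695 (Q = -(-415 - 280) = -1*(-695) = 695)
(2062098 + Q) + 450*(589 - 291) = (2062098 + 695) + 450*(589 - 291) = 2062793 + 450*298 = 2062793 + 134100 = 2196893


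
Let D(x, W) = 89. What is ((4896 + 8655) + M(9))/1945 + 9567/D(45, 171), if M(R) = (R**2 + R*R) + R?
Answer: 19829073/173105 ≈ 114.55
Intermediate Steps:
M(R) = R + 2*R**2 (M(R) = (R**2 + R**2) + R = 2*R**2 + R = R + 2*R**2)
((4896 + 8655) + M(9))/1945 + 9567/D(45, 171) = ((4896 + 8655) + 9*(1 + 2*9))/1945 + 9567/89 = (13551 + 9*(1 + 18))*(1/1945) + 9567*(1/89) = (13551 + 9*19)*(1/1945) + 9567/89 = (13551 + 171)*(1/1945) + 9567/89 = 13722*(1/1945) + 9567/89 = 13722/1945 + 9567/89 = 19829073/173105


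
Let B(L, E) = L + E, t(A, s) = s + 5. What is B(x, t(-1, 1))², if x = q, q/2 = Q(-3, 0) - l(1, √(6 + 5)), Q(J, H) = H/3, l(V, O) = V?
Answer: 16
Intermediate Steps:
Q(J, H) = H/3 (Q(J, H) = H*(⅓) = H/3)
t(A, s) = 5 + s
q = -2 (q = 2*((⅓)*0 - 1*1) = 2*(0 - 1) = 2*(-1) = -2)
x = -2
B(L, E) = E + L
B(x, t(-1, 1))² = ((5 + 1) - 2)² = (6 - 2)² = 4² = 16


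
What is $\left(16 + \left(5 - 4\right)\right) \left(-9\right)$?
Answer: $-153$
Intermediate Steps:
$\left(16 + \left(5 - 4\right)\right) \left(-9\right) = \left(16 + 1\right) \left(-9\right) = 17 \left(-9\right) = -153$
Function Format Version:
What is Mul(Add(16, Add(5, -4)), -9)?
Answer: -153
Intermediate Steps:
Mul(Add(16, Add(5, -4)), -9) = Mul(Add(16, 1), -9) = Mul(17, -9) = -153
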